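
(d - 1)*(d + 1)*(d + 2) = d^3 + 2*d^2 - d - 2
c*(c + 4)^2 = c^3 + 8*c^2 + 16*c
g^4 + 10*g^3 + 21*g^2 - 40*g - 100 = (g - 2)*(g + 2)*(g + 5)^2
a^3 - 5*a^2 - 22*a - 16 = (a - 8)*(a + 1)*(a + 2)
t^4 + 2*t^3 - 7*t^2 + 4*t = t*(t - 1)^2*(t + 4)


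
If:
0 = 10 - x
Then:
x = 10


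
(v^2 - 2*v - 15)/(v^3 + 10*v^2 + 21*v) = (v - 5)/(v*(v + 7))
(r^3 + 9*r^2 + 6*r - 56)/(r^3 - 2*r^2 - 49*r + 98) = (r + 4)/(r - 7)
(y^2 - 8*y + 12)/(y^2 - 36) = (y - 2)/(y + 6)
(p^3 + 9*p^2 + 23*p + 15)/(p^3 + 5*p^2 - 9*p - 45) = (p + 1)/(p - 3)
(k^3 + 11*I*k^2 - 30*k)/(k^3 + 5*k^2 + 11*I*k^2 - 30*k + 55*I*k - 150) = k/(k + 5)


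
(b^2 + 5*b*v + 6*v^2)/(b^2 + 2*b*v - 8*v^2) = (b^2 + 5*b*v + 6*v^2)/(b^2 + 2*b*v - 8*v^2)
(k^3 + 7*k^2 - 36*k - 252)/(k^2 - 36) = k + 7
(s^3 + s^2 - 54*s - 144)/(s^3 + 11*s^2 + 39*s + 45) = (s^2 - 2*s - 48)/(s^2 + 8*s + 15)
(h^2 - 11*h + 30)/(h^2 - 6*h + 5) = (h - 6)/(h - 1)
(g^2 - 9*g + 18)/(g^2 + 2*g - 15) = (g - 6)/(g + 5)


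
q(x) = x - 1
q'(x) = 1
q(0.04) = -0.96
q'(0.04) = 1.00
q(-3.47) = -4.47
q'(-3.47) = 1.00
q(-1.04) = -2.04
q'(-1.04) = 1.00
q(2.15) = 1.15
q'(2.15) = 1.00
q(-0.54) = -1.54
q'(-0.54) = 1.00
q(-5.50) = -6.50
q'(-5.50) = 1.00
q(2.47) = 1.47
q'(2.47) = 1.00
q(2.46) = 1.46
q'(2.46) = 1.00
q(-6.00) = -7.00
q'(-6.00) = 1.00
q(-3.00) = -4.00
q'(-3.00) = 1.00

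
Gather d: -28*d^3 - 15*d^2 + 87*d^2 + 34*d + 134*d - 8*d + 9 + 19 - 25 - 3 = -28*d^3 + 72*d^2 + 160*d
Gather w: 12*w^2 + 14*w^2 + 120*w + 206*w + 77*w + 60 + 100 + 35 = 26*w^2 + 403*w + 195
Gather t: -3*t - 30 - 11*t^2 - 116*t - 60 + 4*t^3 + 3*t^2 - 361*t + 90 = 4*t^3 - 8*t^2 - 480*t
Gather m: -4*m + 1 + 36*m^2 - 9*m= 36*m^2 - 13*m + 1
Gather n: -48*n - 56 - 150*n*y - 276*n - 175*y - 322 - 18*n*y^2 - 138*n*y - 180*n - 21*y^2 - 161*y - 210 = n*(-18*y^2 - 288*y - 504) - 21*y^2 - 336*y - 588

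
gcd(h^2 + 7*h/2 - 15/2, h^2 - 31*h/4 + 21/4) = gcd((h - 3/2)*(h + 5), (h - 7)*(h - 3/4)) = 1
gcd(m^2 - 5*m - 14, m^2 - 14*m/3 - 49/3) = m - 7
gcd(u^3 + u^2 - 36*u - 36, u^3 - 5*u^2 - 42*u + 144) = u + 6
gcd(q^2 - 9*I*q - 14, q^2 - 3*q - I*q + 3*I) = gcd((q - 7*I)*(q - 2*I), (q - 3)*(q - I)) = 1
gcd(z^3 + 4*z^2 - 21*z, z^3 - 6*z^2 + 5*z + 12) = z - 3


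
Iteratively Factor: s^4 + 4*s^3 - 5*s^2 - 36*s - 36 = (s - 3)*(s^3 + 7*s^2 + 16*s + 12) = (s - 3)*(s + 2)*(s^2 + 5*s + 6) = (s - 3)*(s + 2)*(s + 3)*(s + 2)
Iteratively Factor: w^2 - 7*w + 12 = (w - 3)*(w - 4)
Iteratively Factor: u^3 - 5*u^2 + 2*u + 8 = (u - 2)*(u^2 - 3*u - 4) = (u - 4)*(u - 2)*(u + 1)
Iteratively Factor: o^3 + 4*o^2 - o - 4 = (o - 1)*(o^2 + 5*o + 4) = (o - 1)*(o + 1)*(o + 4)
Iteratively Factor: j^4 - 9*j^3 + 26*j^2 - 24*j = (j - 4)*(j^3 - 5*j^2 + 6*j) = (j - 4)*(j - 3)*(j^2 - 2*j) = (j - 4)*(j - 3)*(j - 2)*(j)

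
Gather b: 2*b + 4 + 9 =2*b + 13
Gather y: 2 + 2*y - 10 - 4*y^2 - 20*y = -4*y^2 - 18*y - 8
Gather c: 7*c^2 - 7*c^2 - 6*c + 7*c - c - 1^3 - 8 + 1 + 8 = 0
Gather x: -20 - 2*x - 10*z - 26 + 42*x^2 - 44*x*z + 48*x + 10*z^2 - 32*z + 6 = 42*x^2 + x*(46 - 44*z) + 10*z^2 - 42*z - 40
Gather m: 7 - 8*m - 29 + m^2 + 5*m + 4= m^2 - 3*m - 18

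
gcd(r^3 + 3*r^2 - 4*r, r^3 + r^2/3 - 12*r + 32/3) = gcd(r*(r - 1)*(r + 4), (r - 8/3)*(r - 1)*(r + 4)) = r^2 + 3*r - 4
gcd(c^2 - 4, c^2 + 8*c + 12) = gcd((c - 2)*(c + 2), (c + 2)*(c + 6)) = c + 2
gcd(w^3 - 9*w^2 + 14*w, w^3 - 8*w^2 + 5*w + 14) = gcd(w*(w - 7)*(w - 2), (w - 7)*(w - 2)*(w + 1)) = w^2 - 9*w + 14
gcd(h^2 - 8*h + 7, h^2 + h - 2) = h - 1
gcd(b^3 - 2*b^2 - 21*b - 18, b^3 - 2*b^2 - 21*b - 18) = b^3 - 2*b^2 - 21*b - 18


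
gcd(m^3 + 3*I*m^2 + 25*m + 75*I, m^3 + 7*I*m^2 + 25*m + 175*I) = m^2 + 25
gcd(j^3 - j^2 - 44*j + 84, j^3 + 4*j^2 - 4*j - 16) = j - 2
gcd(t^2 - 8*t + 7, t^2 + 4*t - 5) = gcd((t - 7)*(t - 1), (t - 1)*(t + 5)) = t - 1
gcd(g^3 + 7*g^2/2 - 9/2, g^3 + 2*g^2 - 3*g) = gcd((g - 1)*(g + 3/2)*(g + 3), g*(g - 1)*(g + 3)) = g^2 + 2*g - 3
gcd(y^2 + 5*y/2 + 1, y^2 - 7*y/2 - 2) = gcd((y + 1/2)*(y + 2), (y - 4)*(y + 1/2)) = y + 1/2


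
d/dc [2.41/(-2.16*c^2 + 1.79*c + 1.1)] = (10.4112*c - 4.3139)/(-2.16*c^2 + 1.79*c + 1.1)^2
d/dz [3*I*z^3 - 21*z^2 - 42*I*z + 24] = 9*I*z^2 - 42*z - 42*I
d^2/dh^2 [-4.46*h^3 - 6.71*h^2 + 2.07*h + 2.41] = -26.76*h - 13.42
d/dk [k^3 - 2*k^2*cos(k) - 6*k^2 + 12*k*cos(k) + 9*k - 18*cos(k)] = 2*k^2*sin(k) + 3*k^2 - 12*k*sin(k) - 4*k*cos(k) - 12*k + 18*sin(k) + 12*cos(k) + 9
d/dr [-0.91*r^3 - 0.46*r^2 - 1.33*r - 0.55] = -2.73*r^2 - 0.92*r - 1.33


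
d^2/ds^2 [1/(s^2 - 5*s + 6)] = 2*(-s^2 + 5*s + (2*s - 5)^2 - 6)/(s^2 - 5*s + 6)^3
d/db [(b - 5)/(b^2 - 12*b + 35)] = -1/(b^2 - 14*b + 49)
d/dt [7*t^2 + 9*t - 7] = 14*t + 9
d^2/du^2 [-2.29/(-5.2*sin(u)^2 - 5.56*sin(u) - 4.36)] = (-247.6864*sin(u)^4 - 198.62544*sin(u)^3 + 508.412976*sin(u)^2 + 452.764144*sin(u) + 37.746528)/(5.2*sin(u)^2 + 5.56*sin(u) + 4.36)^3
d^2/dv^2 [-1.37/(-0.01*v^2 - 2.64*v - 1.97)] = (-0.000274*v^2 - 0.072336*v + 1.37*(0.02*v + 2.64)*(0.04*v + 5.28) - 0.053978)/(0.01*v^2 + 2.64*v + 1.97)^3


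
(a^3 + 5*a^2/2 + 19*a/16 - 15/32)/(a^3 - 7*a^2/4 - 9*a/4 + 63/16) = (16*a^2 + 16*a - 5)/(2*(8*a^2 - 26*a + 21))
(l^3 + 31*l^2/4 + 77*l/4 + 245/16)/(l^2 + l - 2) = (16*l^3 + 124*l^2 + 308*l + 245)/(16*(l^2 + l - 2))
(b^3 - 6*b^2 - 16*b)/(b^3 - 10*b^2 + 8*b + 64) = b/(b - 4)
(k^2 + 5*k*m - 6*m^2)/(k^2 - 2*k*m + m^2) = (k + 6*m)/(k - m)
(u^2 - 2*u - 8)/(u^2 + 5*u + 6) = (u - 4)/(u + 3)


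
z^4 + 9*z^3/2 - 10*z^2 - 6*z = z*(z - 2)*(z + 1/2)*(z + 6)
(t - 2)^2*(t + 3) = t^3 - t^2 - 8*t + 12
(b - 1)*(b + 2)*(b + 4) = b^3 + 5*b^2 + 2*b - 8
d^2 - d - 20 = (d - 5)*(d + 4)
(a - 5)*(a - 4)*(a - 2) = a^3 - 11*a^2 + 38*a - 40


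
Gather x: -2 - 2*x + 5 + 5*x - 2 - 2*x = x + 1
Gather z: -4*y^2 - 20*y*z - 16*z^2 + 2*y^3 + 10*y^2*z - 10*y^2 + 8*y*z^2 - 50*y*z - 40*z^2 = 2*y^3 - 14*y^2 + z^2*(8*y - 56) + z*(10*y^2 - 70*y)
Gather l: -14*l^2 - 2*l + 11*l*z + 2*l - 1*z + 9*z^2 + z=-14*l^2 + 11*l*z + 9*z^2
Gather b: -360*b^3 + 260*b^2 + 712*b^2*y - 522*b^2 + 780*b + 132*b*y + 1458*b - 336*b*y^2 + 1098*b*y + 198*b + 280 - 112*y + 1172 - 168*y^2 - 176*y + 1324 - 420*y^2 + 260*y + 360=-360*b^3 + b^2*(712*y - 262) + b*(-336*y^2 + 1230*y + 2436) - 588*y^2 - 28*y + 3136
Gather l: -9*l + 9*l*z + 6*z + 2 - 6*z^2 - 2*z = l*(9*z - 9) - 6*z^2 + 4*z + 2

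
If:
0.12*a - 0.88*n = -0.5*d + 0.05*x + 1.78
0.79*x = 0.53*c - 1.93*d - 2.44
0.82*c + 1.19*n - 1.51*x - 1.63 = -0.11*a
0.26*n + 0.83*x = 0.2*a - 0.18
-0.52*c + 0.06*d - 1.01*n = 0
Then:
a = -5.67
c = 4.93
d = 0.42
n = -2.51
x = -0.80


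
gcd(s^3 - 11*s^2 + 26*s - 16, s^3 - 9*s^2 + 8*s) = s^2 - 9*s + 8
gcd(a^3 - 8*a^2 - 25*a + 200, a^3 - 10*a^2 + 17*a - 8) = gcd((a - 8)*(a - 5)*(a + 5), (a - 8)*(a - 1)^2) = a - 8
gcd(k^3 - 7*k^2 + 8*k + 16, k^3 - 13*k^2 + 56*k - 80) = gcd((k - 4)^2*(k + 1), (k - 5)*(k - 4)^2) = k^2 - 8*k + 16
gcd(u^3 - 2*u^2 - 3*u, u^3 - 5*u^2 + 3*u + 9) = u^2 - 2*u - 3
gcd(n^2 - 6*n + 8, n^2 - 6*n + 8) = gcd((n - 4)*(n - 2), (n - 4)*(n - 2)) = n^2 - 6*n + 8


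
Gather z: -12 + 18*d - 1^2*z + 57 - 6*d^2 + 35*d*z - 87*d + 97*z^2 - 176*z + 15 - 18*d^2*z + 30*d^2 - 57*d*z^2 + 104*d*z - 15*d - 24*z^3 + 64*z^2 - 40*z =24*d^2 - 84*d - 24*z^3 + z^2*(161 - 57*d) + z*(-18*d^2 + 139*d - 217) + 60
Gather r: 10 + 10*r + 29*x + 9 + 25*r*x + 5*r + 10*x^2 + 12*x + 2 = r*(25*x + 15) + 10*x^2 + 41*x + 21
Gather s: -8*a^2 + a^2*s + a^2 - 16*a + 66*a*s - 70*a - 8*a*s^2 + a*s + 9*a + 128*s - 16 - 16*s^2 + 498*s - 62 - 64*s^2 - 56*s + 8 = -7*a^2 - 77*a + s^2*(-8*a - 80) + s*(a^2 + 67*a + 570) - 70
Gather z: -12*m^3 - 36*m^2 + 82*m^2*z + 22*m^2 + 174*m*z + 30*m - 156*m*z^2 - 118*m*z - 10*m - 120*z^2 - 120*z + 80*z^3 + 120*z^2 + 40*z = -12*m^3 - 14*m^2 - 156*m*z^2 + 20*m + 80*z^3 + z*(82*m^2 + 56*m - 80)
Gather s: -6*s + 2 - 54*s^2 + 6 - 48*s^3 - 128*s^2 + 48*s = -48*s^3 - 182*s^2 + 42*s + 8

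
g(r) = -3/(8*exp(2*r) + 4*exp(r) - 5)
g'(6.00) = 0.00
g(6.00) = 0.00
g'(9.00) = 0.00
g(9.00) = 0.00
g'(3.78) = 0.00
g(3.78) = -0.00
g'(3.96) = 0.00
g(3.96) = -0.00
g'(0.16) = 0.70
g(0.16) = -0.28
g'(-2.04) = 0.13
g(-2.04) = 0.69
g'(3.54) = 0.00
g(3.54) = -0.00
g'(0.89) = 0.12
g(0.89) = -0.06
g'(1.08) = 0.08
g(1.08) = -0.04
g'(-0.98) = 2.00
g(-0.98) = 1.26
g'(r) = -3*(-16*exp(2*r) - 4*exp(r))/(8*exp(2*r) + 4*exp(r) - 5)^2 = (48*exp(r) + 12)*exp(r)/(8*exp(2*r) + 4*exp(r) - 5)^2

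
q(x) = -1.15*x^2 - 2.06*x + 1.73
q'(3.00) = -8.96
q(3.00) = -14.80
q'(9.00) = -22.76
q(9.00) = -109.96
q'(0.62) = -3.49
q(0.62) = 0.01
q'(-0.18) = -1.65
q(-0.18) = 2.06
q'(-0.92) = 0.06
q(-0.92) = 2.65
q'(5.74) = -15.26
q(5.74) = -47.98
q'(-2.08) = 2.72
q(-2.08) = 1.04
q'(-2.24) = 3.09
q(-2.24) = 0.57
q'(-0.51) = -0.89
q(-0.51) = 2.48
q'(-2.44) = 3.55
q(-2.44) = -0.09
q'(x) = -2.3*x - 2.06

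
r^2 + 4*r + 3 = (r + 1)*(r + 3)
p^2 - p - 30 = (p - 6)*(p + 5)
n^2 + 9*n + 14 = (n + 2)*(n + 7)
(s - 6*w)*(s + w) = s^2 - 5*s*w - 6*w^2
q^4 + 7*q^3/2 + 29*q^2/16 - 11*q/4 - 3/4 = (q - 3/4)*(q + 1/4)*(q + 2)^2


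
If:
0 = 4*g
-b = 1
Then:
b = -1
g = 0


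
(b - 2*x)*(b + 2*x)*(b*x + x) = b^3*x + b^2*x - 4*b*x^3 - 4*x^3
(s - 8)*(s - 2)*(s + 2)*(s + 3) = s^4 - 5*s^3 - 28*s^2 + 20*s + 96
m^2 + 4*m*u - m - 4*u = (m - 1)*(m + 4*u)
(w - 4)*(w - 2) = w^2 - 6*w + 8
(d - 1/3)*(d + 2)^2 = d^3 + 11*d^2/3 + 8*d/3 - 4/3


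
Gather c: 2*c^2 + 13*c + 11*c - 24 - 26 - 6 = 2*c^2 + 24*c - 56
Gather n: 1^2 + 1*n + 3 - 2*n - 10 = -n - 6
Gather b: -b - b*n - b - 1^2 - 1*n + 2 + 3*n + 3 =b*(-n - 2) + 2*n + 4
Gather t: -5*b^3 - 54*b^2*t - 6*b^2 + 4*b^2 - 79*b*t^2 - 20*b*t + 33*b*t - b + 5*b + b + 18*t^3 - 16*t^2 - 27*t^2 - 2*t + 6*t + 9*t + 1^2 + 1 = -5*b^3 - 2*b^2 + 5*b + 18*t^3 + t^2*(-79*b - 43) + t*(-54*b^2 + 13*b + 13) + 2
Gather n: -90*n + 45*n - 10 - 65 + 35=-45*n - 40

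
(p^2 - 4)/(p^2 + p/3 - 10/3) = 3*(p - 2)/(3*p - 5)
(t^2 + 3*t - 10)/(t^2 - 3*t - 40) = (t - 2)/(t - 8)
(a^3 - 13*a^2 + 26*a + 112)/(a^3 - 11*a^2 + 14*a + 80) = (a - 7)/(a - 5)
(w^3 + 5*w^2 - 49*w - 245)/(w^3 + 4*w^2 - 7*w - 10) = (w^2 - 49)/(w^2 - w - 2)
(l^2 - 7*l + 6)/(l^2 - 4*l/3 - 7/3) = 3*(-l^2 + 7*l - 6)/(-3*l^2 + 4*l + 7)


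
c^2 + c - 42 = (c - 6)*(c + 7)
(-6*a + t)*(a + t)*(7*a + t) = -42*a^3 - 41*a^2*t + 2*a*t^2 + t^3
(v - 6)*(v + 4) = v^2 - 2*v - 24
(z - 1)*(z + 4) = z^2 + 3*z - 4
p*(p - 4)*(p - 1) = p^3 - 5*p^2 + 4*p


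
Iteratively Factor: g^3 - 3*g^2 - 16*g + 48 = (g - 3)*(g^2 - 16) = (g - 3)*(g + 4)*(g - 4)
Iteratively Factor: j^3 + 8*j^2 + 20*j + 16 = (j + 4)*(j^2 + 4*j + 4) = (j + 2)*(j + 4)*(j + 2)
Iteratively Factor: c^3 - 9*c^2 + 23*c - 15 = (c - 3)*(c^2 - 6*c + 5) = (c - 3)*(c - 1)*(c - 5)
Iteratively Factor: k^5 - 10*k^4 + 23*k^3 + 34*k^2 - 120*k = (k - 4)*(k^4 - 6*k^3 - k^2 + 30*k) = (k - 5)*(k - 4)*(k^3 - k^2 - 6*k) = (k - 5)*(k - 4)*(k + 2)*(k^2 - 3*k) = k*(k - 5)*(k - 4)*(k + 2)*(k - 3)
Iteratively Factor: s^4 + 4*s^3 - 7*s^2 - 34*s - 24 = (s + 2)*(s^3 + 2*s^2 - 11*s - 12) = (s + 2)*(s + 4)*(s^2 - 2*s - 3) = (s + 1)*(s + 2)*(s + 4)*(s - 3)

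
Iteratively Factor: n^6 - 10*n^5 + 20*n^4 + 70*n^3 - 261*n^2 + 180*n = (n)*(n^5 - 10*n^4 + 20*n^3 + 70*n^2 - 261*n + 180) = n*(n + 3)*(n^4 - 13*n^3 + 59*n^2 - 107*n + 60) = n*(n - 5)*(n + 3)*(n^3 - 8*n^2 + 19*n - 12) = n*(n - 5)*(n - 1)*(n + 3)*(n^2 - 7*n + 12) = n*(n - 5)*(n - 4)*(n - 1)*(n + 3)*(n - 3)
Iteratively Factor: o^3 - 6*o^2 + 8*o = (o - 4)*(o^2 - 2*o) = (o - 4)*(o - 2)*(o)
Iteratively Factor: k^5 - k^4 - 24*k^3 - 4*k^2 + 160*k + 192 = (k + 2)*(k^4 - 3*k^3 - 18*k^2 + 32*k + 96) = (k - 4)*(k + 2)*(k^3 + k^2 - 14*k - 24) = (k - 4)*(k + 2)*(k + 3)*(k^2 - 2*k - 8) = (k - 4)^2*(k + 2)*(k + 3)*(k + 2)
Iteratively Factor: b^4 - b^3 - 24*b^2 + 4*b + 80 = (b + 2)*(b^3 - 3*b^2 - 18*b + 40) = (b + 2)*(b + 4)*(b^2 - 7*b + 10) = (b - 5)*(b + 2)*(b + 4)*(b - 2)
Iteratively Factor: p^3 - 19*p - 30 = (p + 2)*(p^2 - 2*p - 15) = (p + 2)*(p + 3)*(p - 5)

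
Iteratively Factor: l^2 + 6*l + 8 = (l + 2)*(l + 4)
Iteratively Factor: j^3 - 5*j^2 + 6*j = (j - 2)*(j^2 - 3*j) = j*(j - 2)*(j - 3)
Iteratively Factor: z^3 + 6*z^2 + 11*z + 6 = (z + 3)*(z^2 + 3*z + 2) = (z + 2)*(z + 3)*(z + 1)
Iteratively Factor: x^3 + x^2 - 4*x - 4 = (x + 1)*(x^2 - 4) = (x - 2)*(x + 1)*(x + 2)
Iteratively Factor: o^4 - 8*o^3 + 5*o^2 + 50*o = (o - 5)*(o^3 - 3*o^2 - 10*o) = (o - 5)^2*(o^2 + 2*o) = o*(o - 5)^2*(o + 2)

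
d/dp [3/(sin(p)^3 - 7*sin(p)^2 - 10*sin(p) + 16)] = 3*(-3*sin(p)^2 + 14*sin(p) + 10)*cos(p)/(sin(p)^3 - 7*sin(p)^2 - 10*sin(p) + 16)^2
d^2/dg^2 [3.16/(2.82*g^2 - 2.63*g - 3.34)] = (50.259168*g^2 - 46.872912*g - 3.16*(5.64*g - 2.63)*(11.28*g - 5.26) - 59.526816)/(-2.82*g^2 + 2.63*g + 3.34)^3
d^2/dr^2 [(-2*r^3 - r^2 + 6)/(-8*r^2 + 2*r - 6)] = 3*(-6*r^3 - 114*r^2 + 42*r + 25)/(64*r^6 - 48*r^5 + 156*r^4 - 73*r^3 + 117*r^2 - 27*r + 27)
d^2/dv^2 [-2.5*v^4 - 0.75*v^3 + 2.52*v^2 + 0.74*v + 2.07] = -30.0*v^2 - 4.5*v + 5.04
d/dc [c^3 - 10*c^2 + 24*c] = 3*c^2 - 20*c + 24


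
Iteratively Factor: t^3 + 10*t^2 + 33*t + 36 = (t + 3)*(t^2 + 7*t + 12) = (t + 3)*(t + 4)*(t + 3)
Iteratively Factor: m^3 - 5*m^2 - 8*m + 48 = (m + 3)*(m^2 - 8*m + 16) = (m - 4)*(m + 3)*(m - 4)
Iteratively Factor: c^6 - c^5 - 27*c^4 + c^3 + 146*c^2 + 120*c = (c + 1)*(c^5 - 2*c^4 - 25*c^3 + 26*c^2 + 120*c) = c*(c + 1)*(c^4 - 2*c^3 - 25*c^2 + 26*c + 120) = c*(c + 1)*(c + 2)*(c^3 - 4*c^2 - 17*c + 60) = c*(c + 1)*(c + 2)*(c + 4)*(c^2 - 8*c + 15) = c*(c - 3)*(c + 1)*(c + 2)*(c + 4)*(c - 5)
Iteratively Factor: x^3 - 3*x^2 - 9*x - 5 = (x - 5)*(x^2 + 2*x + 1) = (x - 5)*(x + 1)*(x + 1)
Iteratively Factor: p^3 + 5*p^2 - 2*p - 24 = (p - 2)*(p^2 + 7*p + 12) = (p - 2)*(p + 4)*(p + 3)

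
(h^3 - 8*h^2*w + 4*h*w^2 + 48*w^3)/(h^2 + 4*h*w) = (h^3 - 8*h^2*w + 4*h*w^2 + 48*w^3)/(h*(h + 4*w))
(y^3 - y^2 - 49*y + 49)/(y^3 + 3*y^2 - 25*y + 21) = (y - 7)/(y - 3)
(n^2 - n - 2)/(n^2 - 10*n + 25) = (n^2 - n - 2)/(n^2 - 10*n + 25)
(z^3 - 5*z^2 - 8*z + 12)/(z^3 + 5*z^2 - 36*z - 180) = (z^2 + z - 2)/(z^2 + 11*z + 30)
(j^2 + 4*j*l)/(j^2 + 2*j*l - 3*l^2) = j*(j + 4*l)/(j^2 + 2*j*l - 3*l^2)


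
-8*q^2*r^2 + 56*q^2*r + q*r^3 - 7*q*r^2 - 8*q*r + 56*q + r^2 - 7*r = (-8*q + r)*(r - 7)*(q*r + 1)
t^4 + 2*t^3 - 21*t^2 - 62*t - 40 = (t - 5)*(t + 1)*(t + 2)*(t + 4)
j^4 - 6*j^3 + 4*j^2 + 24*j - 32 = (j - 4)*(j - 2)^2*(j + 2)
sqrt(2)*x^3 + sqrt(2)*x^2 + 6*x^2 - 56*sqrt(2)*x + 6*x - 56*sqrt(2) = (x - 4*sqrt(2))*(x + 7*sqrt(2))*(sqrt(2)*x + sqrt(2))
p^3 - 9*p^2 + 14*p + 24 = (p - 6)*(p - 4)*(p + 1)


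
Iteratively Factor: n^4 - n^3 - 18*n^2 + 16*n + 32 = (n + 1)*(n^3 - 2*n^2 - 16*n + 32) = (n - 2)*(n + 1)*(n^2 - 16) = (n - 4)*(n - 2)*(n + 1)*(n + 4)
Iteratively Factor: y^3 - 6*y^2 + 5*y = (y)*(y^2 - 6*y + 5) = y*(y - 1)*(y - 5)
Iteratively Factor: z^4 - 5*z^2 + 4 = (z - 2)*(z^3 + 2*z^2 - z - 2) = (z - 2)*(z + 2)*(z^2 - 1) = (z - 2)*(z + 1)*(z + 2)*(z - 1)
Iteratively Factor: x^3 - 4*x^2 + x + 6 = (x - 2)*(x^2 - 2*x - 3) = (x - 3)*(x - 2)*(x + 1)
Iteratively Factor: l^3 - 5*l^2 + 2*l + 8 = (l + 1)*(l^2 - 6*l + 8) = (l - 4)*(l + 1)*(l - 2)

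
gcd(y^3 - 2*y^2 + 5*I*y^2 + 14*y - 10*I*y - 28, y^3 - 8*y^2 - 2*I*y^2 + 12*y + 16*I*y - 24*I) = y^2 + y*(-2 - 2*I) + 4*I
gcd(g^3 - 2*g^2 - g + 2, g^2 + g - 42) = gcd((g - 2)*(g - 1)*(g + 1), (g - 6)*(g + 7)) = 1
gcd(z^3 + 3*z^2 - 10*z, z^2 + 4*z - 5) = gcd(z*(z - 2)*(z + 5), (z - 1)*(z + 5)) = z + 5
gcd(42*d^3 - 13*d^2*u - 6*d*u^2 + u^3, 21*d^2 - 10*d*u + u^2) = -7*d + u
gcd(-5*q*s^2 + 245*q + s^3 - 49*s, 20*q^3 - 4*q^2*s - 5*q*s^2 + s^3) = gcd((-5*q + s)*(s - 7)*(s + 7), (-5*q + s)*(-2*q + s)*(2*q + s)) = 5*q - s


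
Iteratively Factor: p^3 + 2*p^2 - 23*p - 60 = (p + 4)*(p^2 - 2*p - 15) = (p + 3)*(p + 4)*(p - 5)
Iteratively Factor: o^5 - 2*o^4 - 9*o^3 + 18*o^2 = (o - 3)*(o^4 + o^3 - 6*o^2) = o*(o - 3)*(o^3 + o^2 - 6*o) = o^2*(o - 3)*(o^2 + o - 6) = o^2*(o - 3)*(o - 2)*(o + 3)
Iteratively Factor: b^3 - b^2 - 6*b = (b)*(b^2 - b - 6) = b*(b - 3)*(b + 2)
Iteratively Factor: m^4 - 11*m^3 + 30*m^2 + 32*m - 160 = (m - 4)*(m^3 - 7*m^2 + 2*m + 40) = (m - 5)*(m - 4)*(m^2 - 2*m - 8) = (m - 5)*(m - 4)*(m + 2)*(m - 4)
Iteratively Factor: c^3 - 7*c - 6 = (c - 3)*(c^2 + 3*c + 2) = (c - 3)*(c + 2)*(c + 1)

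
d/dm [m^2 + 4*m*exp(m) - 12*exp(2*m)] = 4*m*exp(m) + 2*m - 24*exp(2*m) + 4*exp(m)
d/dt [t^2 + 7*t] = 2*t + 7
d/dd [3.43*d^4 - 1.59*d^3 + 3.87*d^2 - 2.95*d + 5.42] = 13.72*d^3 - 4.77*d^2 + 7.74*d - 2.95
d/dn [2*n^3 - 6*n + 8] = 6*n^2 - 6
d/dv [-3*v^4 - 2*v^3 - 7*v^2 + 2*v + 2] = -12*v^3 - 6*v^2 - 14*v + 2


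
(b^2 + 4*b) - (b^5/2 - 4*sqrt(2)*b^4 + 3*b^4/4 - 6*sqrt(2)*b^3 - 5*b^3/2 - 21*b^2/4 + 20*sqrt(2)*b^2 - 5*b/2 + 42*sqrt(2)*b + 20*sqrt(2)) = -b^5/2 - 3*b^4/4 + 4*sqrt(2)*b^4 + 5*b^3/2 + 6*sqrt(2)*b^3 - 20*sqrt(2)*b^2 + 25*b^2/4 - 42*sqrt(2)*b + 13*b/2 - 20*sqrt(2)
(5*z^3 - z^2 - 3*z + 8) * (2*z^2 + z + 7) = 10*z^5 + 3*z^4 + 28*z^3 + 6*z^2 - 13*z + 56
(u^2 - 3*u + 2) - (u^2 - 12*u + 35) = 9*u - 33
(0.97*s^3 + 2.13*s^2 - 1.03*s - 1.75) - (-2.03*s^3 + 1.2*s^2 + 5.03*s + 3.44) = 3.0*s^3 + 0.93*s^2 - 6.06*s - 5.19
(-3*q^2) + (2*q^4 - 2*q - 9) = 2*q^4 - 3*q^2 - 2*q - 9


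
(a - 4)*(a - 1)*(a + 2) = a^3 - 3*a^2 - 6*a + 8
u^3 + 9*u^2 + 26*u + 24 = (u + 2)*(u + 3)*(u + 4)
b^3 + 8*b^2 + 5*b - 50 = (b - 2)*(b + 5)^2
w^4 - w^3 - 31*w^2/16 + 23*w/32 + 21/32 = (w - 7/4)*(w - 3/4)*(w + 1/2)*(w + 1)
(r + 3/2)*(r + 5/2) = r^2 + 4*r + 15/4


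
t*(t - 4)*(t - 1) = t^3 - 5*t^2 + 4*t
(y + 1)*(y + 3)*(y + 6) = y^3 + 10*y^2 + 27*y + 18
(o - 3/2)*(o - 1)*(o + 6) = o^3 + 7*o^2/2 - 27*o/2 + 9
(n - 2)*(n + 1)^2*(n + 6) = n^4 + 6*n^3 - 3*n^2 - 20*n - 12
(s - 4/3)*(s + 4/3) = s^2 - 16/9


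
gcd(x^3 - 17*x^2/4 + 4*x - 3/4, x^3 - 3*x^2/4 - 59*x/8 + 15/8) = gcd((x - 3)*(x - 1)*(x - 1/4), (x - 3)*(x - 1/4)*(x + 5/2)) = x^2 - 13*x/4 + 3/4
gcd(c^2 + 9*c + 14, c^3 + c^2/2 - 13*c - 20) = c + 2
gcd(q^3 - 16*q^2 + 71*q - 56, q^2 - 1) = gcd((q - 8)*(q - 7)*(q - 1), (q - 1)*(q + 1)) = q - 1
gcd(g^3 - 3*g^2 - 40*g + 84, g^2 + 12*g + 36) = g + 6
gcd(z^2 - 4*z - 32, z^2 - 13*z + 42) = 1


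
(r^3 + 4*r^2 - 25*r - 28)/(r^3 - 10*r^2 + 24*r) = (r^2 + 8*r + 7)/(r*(r - 6))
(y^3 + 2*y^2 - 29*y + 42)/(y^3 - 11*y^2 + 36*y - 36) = (y + 7)/(y - 6)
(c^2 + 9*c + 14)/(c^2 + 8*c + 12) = (c + 7)/(c + 6)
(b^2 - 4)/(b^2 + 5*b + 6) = (b - 2)/(b + 3)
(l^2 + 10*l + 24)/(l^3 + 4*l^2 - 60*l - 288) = (l + 4)/(l^2 - 2*l - 48)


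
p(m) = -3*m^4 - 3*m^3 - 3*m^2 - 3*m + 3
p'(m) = -12*m^3 - 9*m^2 - 6*m - 3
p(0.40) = 1.05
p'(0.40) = -7.61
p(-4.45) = -955.11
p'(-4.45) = 902.93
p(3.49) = -616.60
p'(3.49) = -643.66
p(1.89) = -71.92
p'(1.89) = -127.50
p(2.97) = -344.39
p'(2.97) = -414.58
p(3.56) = -662.92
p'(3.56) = -679.84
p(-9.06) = -18198.19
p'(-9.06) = 8236.74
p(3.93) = -952.85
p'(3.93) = -893.97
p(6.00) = -4659.00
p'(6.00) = -2955.00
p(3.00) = -357.00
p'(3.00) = -426.00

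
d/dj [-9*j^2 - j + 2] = -18*j - 1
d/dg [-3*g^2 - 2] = -6*g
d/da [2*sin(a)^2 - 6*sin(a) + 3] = 2*(2*sin(a) - 3)*cos(a)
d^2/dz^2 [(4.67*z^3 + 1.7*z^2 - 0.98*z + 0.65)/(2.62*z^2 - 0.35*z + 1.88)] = (2.1316282072803e-14*z^4 - 55.197378*z^3 - 41.90712*z^2 + 124.420116*z + 4.48325)/(17.984728*z^6 - 7.20762*z^5 + 39.678066*z^4 - 10.386635*z^3 + 28.471284*z^2 - 3.71112*z + 6.644672)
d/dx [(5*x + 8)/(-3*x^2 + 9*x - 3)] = (5*x^2 + 16*x - 29)/(3*(x^4 - 6*x^3 + 11*x^2 - 6*x + 1))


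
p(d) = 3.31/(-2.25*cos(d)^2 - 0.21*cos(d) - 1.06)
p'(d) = 3.31*(-4.5*sin(d)*cos(d) - 0.21*sin(d))/(-2.25*cos(d)^2 - 0.21*cos(d) - 1.06)^2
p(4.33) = -2.56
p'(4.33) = -2.69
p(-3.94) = -1.65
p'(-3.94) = 1.72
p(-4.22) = -2.26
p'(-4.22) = 2.61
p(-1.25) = -2.45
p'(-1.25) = 2.81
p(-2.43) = -1.51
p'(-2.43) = -1.44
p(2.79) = -1.16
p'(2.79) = 0.57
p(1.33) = -2.67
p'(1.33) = -2.69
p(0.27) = -0.99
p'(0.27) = -0.36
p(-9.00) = -1.21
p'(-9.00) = -0.71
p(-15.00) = -1.51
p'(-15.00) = -1.43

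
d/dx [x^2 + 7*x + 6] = 2*x + 7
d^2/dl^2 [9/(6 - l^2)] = 54*(-l^2 - 2)/(l^2 - 6)^3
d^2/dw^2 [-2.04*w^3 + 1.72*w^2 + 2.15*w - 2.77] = 3.44 - 12.24*w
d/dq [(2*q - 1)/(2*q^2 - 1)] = 2*(-2*q^2 + 2*q - 1)/(4*q^4 - 4*q^2 + 1)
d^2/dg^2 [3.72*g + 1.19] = 0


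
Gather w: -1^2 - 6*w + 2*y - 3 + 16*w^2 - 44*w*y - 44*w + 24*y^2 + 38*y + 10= 16*w^2 + w*(-44*y - 50) + 24*y^2 + 40*y + 6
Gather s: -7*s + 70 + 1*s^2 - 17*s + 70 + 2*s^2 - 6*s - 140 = 3*s^2 - 30*s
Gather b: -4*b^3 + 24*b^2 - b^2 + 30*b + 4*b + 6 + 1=-4*b^3 + 23*b^2 + 34*b + 7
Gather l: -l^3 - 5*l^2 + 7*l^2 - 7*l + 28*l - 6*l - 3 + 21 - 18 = -l^3 + 2*l^2 + 15*l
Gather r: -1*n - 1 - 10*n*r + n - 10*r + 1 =r*(-10*n - 10)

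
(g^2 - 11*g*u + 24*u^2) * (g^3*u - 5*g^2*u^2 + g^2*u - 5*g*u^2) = g^5*u - 16*g^4*u^2 + g^4*u + 79*g^3*u^3 - 16*g^3*u^2 - 120*g^2*u^4 + 79*g^2*u^3 - 120*g*u^4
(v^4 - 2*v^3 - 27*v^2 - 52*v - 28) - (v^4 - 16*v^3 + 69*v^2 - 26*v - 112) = 14*v^3 - 96*v^2 - 26*v + 84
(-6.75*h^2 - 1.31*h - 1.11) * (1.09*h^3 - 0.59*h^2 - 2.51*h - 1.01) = -7.3575*h^5 + 2.5546*h^4 + 16.5055*h^3 + 10.7605*h^2 + 4.1092*h + 1.1211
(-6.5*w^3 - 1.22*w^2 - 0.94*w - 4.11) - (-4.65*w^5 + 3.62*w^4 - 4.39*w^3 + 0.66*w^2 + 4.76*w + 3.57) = 4.65*w^5 - 3.62*w^4 - 2.11*w^3 - 1.88*w^2 - 5.7*w - 7.68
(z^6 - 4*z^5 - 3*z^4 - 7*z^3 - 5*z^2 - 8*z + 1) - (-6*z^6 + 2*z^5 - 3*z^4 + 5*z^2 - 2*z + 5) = 7*z^6 - 6*z^5 - 7*z^3 - 10*z^2 - 6*z - 4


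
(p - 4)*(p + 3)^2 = p^3 + 2*p^2 - 15*p - 36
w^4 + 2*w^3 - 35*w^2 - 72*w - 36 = (w - 6)*(w + 1)^2*(w + 6)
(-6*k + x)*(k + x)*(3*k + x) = -18*k^3 - 21*k^2*x - 2*k*x^2 + x^3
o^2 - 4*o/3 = o*(o - 4/3)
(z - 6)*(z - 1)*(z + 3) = z^3 - 4*z^2 - 15*z + 18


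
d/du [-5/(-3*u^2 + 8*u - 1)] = 10*(4 - 3*u)/(3*u^2 - 8*u + 1)^2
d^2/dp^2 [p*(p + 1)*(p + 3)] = 6*p + 8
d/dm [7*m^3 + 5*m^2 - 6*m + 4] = 21*m^2 + 10*m - 6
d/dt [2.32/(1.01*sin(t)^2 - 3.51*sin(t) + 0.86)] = (8.1432 - 4.6864*sin(t))*cos(t)/(1.01*sin(t)^2 - 3.51*sin(t) + 0.86)^2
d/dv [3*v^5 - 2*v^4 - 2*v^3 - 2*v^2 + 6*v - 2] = 15*v^4 - 8*v^3 - 6*v^2 - 4*v + 6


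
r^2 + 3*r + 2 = (r + 1)*(r + 2)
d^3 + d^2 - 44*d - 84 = (d - 7)*(d + 2)*(d + 6)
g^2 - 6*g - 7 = (g - 7)*(g + 1)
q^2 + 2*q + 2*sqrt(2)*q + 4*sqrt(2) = (q + 2)*(q + 2*sqrt(2))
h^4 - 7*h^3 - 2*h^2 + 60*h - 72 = (h - 6)*(h - 2)^2*(h + 3)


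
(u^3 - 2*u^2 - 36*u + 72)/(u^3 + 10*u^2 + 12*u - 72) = (u - 6)/(u + 6)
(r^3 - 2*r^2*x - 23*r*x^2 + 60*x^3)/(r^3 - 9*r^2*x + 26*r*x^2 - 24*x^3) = (-r - 5*x)/(-r + 2*x)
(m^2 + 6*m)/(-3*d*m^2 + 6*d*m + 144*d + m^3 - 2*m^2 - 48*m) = -m/(3*d*m - 24*d - m^2 + 8*m)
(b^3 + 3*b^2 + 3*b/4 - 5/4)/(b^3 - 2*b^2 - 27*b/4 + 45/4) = (2*b^2 + b - 1)/(2*b^2 - 9*b + 9)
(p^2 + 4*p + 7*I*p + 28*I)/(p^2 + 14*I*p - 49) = (p + 4)/(p + 7*I)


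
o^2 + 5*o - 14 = (o - 2)*(o + 7)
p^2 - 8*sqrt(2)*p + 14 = (p - 7*sqrt(2))*(p - sqrt(2))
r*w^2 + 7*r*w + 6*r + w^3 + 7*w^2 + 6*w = (r + w)*(w + 1)*(w + 6)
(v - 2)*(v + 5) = v^2 + 3*v - 10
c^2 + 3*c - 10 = (c - 2)*(c + 5)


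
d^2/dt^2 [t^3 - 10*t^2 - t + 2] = 6*t - 20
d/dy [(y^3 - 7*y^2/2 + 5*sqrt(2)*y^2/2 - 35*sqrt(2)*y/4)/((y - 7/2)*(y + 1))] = (y^2 + 2*y + 5*sqrt(2)/2)/(y^2 + 2*y + 1)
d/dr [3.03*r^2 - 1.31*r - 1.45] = 6.06*r - 1.31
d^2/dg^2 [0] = 0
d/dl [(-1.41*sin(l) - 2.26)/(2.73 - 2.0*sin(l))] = -8.3693*cos(l)/(2.0*sin(l) - 2.73)^2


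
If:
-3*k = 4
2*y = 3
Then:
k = -4/3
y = 3/2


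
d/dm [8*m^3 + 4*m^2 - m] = 24*m^2 + 8*m - 1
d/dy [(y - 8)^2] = 2*y - 16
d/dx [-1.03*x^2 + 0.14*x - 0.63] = 0.14 - 2.06*x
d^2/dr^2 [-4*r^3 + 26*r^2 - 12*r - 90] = 52 - 24*r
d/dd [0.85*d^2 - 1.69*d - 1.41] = 1.7*d - 1.69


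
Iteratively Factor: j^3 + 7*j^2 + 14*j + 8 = (j + 4)*(j^2 + 3*j + 2) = (j + 2)*(j + 4)*(j + 1)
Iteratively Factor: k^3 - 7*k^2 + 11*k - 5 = (k - 5)*(k^2 - 2*k + 1) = (k - 5)*(k - 1)*(k - 1)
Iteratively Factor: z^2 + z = (z)*(z + 1)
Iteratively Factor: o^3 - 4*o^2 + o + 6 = (o + 1)*(o^2 - 5*o + 6) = (o - 2)*(o + 1)*(o - 3)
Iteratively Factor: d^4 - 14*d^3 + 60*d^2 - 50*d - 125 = (d - 5)*(d^3 - 9*d^2 + 15*d + 25) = (d - 5)^2*(d^2 - 4*d - 5) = (d - 5)^3*(d + 1)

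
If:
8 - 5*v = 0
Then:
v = 8/5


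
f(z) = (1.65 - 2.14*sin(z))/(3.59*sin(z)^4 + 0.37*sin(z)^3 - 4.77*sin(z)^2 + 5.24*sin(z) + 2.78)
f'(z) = (1.65 - 2.14*sin(z))*(-14.36*sin(z)^3*cos(z) - 1.11*sin(z)^2*cos(z) + 9.54*sin(z)*cos(z) - 5.24*cos(z))/(3.59*sin(z)^4 + 0.37*sin(z)^3 - 4.77*sin(z)^2 + 5.24*sin(z) + 2.78)^2 - 2.14*cos(z)/(3.59*sin(z)^4 + 0.37*sin(z)^3 - 4.77*sin(z)^2 + 5.24*sin(z) + 2.78) = (23.0478*sin(z)^4 - 22.1104*sin(z)^3 - 12.0393*sin(z)^2 + 15.741*sin(z) - 14.5952)*cos(z)/(12.8881*sin(z)^8 + 2.6566*sin(z)^7 - 34.1117*sin(z)^6 + 34.0934*sin(z)^5 + 46.5909*sin(z)^4 - 47.9324*sin(z)^3 + 0.936400000000006*sin(z)^2 + 29.1344*sin(z) + 7.7284)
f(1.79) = -0.06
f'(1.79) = 0.05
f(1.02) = -0.03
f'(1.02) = -0.17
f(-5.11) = -0.05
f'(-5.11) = -0.10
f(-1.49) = -0.94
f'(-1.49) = 0.01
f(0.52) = 0.13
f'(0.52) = -0.48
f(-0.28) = 2.29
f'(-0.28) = -19.25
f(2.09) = -0.03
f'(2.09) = 0.16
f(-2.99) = 1.05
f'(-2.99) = 4.80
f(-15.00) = -1.45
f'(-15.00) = 3.38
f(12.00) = -2.40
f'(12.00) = -13.18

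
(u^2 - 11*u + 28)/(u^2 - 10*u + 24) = (u - 7)/(u - 6)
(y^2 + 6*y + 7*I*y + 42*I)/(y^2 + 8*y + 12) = (y + 7*I)/(y + 2)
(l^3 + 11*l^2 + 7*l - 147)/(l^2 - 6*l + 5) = (l^3 + 11*l^2 + 7*l - 147)/(l^2 - 6*l + 5)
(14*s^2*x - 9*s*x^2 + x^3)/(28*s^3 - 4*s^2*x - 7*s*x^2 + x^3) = x/(2*s + x)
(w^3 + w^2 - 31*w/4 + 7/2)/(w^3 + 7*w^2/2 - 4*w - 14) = (w - 1/2)/(w + 2)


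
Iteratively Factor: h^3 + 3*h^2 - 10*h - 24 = (h + 2)*(h^2 + h - 12) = (h - 3)*(h + 2)*(h + 4)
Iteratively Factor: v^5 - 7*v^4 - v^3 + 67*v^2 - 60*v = (v - 4)*(v^4 - 3*v^3 - 13*v^2 + 15*v) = v*(v - 4)*(v^3 - 3*v^2 - 13*v + 15) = v*(v - 5)*(v - 4)*(v^2 + 2*v - 3) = v*(v - 5)*(v - 4)*(v - 1)*(v + 3)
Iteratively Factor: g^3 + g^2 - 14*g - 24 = (g + 3)*(g^2 - 2*g - 8) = (g - 4)*(g + 3)*(g + 2)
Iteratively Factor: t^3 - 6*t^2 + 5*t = (t - 1)*(t^2 - 5*t) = t*(t - 1)*(t - 5)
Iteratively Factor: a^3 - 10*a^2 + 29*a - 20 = (a - 5)*(a^2 - 5*a + 4) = (a - 5)*(a - 1)*(a - 4)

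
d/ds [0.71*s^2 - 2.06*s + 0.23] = 1.42*s - 2.06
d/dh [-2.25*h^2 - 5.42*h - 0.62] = -4.5*h - 5.42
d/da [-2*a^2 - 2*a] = -4*a - 2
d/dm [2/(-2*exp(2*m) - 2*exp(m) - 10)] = (2*exp(m) + 1)*exp(m)/(exp(2*m) + exp(m) + 5)^2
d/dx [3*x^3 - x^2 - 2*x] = 9*x^2 - 2*x - 2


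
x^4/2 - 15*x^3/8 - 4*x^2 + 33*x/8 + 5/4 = (x/2 + 1)*(x - 5)*(x - 1)*(x + 1/4)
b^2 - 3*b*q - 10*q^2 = (b - 5*q)*(b + 2*q)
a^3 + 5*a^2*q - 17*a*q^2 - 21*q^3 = (a - 3*q)*(a + q)*(a + 7*q)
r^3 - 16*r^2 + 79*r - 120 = (r - 8)*(r - 5)*(r - 3)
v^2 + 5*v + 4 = (v + 1)*(v + 4)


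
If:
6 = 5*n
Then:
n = 6/5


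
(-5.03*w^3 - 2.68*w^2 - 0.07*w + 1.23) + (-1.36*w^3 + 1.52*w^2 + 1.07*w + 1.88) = -6.39*w^3 - 1.16*w^2 + 1.0*w + 3.11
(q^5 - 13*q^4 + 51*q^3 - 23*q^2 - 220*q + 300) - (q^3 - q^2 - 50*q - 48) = q^5 - 13*q^4 + 50*q^3 - 22*q^2 - 170*q + 348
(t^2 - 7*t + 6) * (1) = t^2 - 7*t + 6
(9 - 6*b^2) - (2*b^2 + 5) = 4 - 8*b^2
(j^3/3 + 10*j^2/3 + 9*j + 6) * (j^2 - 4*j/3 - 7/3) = j^5/3 + 26*j^4/9 + 34*j^3/9 - 124*j^2/9 - 29*j - 14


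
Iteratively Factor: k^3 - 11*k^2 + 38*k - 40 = (k - 4)*(k^2 - 7*k + 10) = (k - 4)*(k - 2)*(k - 5)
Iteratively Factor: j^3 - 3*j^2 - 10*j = (j - 5)*(j^2 + 2*j) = (j - 5)*(j + 2)*(j)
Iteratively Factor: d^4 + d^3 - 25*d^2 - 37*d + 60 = (d + 4)*(d^3 - 3*d^2 - 13*d + 15) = (d - 1)*(d + 4)*(d^2 - 2*d - 15) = (d - 5)*(d - 1)*(d + 4)*(d + 3)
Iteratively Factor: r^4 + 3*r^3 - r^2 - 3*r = (r + 1)*(r^3 + 2*r^2 - 3*r) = r*(r + 1)*(r^2 + 2*r - 3) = r*(r + 1)*(r + 3)*(r - 1)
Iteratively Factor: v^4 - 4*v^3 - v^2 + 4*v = (v - 4)*(v^3 - v) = v*(v - 4)*(v^2 - 1) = v*(v - 4)*(v - 1)*(v + 1)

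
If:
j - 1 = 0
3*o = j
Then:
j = 1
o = 1/3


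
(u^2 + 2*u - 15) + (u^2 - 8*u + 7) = 2*u^2 - 6*u - 8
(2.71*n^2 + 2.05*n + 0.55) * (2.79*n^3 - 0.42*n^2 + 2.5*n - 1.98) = 7.5609*n^5 + 4.5813*n^4 + 7.4485*n^3 - 0.4718*n^2 - 2.684*n - 1.089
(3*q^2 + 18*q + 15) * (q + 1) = 3*q^3 + 21*q^2 + 33*q + 15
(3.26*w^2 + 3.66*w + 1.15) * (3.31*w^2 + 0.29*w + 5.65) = 10.7906*w^4 + 13.06*w^3 + 23.2869*w^2 + 21.0125*w + 6.4975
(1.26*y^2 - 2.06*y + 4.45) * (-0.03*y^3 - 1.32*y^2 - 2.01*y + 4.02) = -0.0378*y^5 - 1.6014*y^4 + 0.0531000000000001*y^3 + 3.3318*y^2 - 17.2257*y + 17.889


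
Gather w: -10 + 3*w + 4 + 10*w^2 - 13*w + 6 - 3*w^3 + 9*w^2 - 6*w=-3*w^3 + 19*w^2 - 16*w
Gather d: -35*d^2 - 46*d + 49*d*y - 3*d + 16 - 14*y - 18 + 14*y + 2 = -35*d^2 + d*(49*y - 49)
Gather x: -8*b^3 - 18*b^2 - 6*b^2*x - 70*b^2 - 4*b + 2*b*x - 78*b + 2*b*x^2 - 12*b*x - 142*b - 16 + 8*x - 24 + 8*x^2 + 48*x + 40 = -8*b^3 - 88*b^2 - 224*b + x^2*(2*b + 8) + x*(-6*b^2 - 10*b + 56)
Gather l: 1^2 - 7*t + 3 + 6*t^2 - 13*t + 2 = 6*t^2 - 20*t + 6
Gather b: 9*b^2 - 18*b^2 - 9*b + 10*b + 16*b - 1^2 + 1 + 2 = -9*b^2 + 17*b + 2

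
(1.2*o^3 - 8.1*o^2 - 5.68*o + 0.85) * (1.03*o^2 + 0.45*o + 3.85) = 1.236*o^5 - 7.803*o^4 - 4.8754*o^3 - 32.8655*o^2 - 21.4855*o + 3.2725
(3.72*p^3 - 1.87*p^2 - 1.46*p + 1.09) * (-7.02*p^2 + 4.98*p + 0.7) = -26.1144*p^5 + 31.653*p^4 + 3.5406*p^3 - 16.2316*p^2 + 4.4062*p + 0.763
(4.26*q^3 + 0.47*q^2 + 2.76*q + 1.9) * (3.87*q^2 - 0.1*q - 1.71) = 16.4862*q^5 + 1.3929*q^4 + 3.3496*q^3 + 6.2733*q^2 - 4.9096*q - 3.249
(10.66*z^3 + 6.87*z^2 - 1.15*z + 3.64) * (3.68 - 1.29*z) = -13.7514*z^4 + 30.3665*z^3 + 26.7651*z^2 - 8.9276*z + 13.3952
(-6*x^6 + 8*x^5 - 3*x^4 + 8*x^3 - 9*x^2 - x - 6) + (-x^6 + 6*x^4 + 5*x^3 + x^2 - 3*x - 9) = -7*x^6 + 8*x^5 + 3*x^4 + 13*x^3 - 8*x^2 - 4*x - 15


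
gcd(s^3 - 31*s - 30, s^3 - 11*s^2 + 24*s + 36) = s^2 - 5*s - 6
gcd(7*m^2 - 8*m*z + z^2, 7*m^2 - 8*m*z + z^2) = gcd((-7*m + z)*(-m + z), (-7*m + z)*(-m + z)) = 7*m^2 - 8*m*z + z^2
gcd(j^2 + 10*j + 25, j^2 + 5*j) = j + 5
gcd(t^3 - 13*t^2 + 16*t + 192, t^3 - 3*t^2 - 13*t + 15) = t + 3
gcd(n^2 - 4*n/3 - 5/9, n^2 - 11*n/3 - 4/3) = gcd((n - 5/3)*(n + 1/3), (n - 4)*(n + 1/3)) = n + 1/3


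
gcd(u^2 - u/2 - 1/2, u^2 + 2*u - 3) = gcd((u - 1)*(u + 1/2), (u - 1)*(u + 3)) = u - 1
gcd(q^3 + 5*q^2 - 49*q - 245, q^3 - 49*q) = q^2 - 49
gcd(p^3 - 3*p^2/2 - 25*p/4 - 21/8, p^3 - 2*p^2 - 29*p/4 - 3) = p^2 + 2*p + 3/4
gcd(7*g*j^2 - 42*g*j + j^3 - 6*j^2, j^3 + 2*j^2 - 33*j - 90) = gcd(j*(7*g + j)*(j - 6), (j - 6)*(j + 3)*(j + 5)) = j - 6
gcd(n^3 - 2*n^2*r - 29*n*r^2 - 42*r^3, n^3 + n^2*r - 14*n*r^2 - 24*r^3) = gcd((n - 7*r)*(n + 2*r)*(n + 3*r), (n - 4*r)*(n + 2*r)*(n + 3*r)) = n^2 + 5*n*r + 6*r^2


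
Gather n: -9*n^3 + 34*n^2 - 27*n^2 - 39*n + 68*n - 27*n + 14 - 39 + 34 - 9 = -9*n^3 + 7*n^2 + 2*n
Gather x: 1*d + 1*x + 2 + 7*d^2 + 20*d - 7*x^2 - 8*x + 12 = 7*d^2 + 21*d - 7*x^2 - 7*x + 14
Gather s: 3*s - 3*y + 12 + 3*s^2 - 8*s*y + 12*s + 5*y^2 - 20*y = 3*s^2 + s*(15 - 8*y) + 5*y^2 - 23*y + 12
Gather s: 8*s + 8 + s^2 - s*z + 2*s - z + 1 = s^2 + s*(10 - z) - z + 9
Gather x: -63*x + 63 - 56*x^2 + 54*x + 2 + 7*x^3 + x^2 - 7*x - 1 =7*x^3 - 55*x^2 - 16*x + 64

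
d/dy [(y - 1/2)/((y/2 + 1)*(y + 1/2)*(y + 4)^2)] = 2*(-12*y^3 - 28*y^2 + 27*y + 40)/(4*y^7 + 68*y^6 + 465*y^5 + 1632*y^4 + 3108*y^3 + 3120*y^2 + 1472*y + 256)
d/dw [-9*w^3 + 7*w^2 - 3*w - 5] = -27*w^2 + 14*w - 3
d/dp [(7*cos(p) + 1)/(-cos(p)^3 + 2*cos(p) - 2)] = (-21*cos(p) - 3*cos(2*p) - 7*cos(3*p) + 29)*sin(p)/(2*(cos(p)^3 - 2*cos(p) + 2)^2)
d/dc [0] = 0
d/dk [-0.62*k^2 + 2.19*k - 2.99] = 2.19 - 1.24*k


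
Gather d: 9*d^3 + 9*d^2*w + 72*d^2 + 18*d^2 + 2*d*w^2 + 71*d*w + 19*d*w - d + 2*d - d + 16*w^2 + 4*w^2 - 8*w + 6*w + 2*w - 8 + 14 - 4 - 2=9*d^3 + d^2*(9*w + 90) + d*(2*w^2 + 90*w) + 20*w^2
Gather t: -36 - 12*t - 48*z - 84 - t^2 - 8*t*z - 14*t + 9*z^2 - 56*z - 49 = -t^2 + t*(-8*z - 26) + 9*z^2 - 104*z - 169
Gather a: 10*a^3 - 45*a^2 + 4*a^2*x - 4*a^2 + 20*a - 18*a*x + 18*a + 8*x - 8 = 10*a^3 + a^2*(4*x - 49) + a*(38 - 18*x) + 8*x - 8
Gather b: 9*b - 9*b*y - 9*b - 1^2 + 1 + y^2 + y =-9*b*y + y^2 + y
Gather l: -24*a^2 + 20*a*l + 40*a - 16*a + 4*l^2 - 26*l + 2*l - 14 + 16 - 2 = -24*a^2 + 24*a + 4*l^2 + l*(20*a - 24)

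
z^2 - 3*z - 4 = (z - 4)*(z + 1)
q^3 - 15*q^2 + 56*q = q*(q - 8)*(q - 7)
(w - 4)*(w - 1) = w^2 - 5*w + 4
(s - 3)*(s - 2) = s^2 - 5*s + 6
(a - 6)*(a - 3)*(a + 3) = a^3 - 6*a^2 - 9*a + 54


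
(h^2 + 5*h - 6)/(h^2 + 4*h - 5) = (h + 6)/(h + 5)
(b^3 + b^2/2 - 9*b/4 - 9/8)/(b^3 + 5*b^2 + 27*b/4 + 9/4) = (b - 3/2)/(b + 3)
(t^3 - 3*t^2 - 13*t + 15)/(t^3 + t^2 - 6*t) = (t^2 - 6*t + 5)/(t*(t - 2))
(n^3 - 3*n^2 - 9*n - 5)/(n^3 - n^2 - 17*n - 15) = (n + 1)/(n + 3)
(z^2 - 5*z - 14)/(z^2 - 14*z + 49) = (z + 2)/(z - 7)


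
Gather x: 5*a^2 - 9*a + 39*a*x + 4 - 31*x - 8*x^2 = 5*a^2 - 9*a - 8*x^2 + x*(39*a - 31) + 4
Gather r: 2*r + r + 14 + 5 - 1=3*r + 18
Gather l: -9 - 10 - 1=-20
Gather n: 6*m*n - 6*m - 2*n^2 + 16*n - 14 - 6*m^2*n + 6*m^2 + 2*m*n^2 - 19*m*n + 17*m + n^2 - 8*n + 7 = 6*m^2 + 11*m + n^2*(2*m - 1) + n*(-6*m^2 - 13*m + 8) - 7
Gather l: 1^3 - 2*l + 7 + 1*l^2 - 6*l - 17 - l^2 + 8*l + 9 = 0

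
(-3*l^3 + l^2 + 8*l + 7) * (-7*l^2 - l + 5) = 21*l^5 - 4*l^4 - 72*l^3 - 52*l^2 + 33*l + 35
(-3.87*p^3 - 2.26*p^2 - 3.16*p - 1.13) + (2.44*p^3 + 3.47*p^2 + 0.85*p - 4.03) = -1.43*p^3 + 1.21*p^2 - 2.31*p - 5.16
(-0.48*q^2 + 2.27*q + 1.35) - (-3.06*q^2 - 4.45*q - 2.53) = 2.58*q^2 + 6.72*q + 3.88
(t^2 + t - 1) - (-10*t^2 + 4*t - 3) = 11*t^2 - 3*t + 2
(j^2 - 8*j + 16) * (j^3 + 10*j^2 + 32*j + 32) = j^5 + 2*j^4 - 32*j^3 - 64*j^2 + 256*j + 512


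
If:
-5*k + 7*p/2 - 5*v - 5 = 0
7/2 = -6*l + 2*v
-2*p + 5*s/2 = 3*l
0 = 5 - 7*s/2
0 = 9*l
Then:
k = -3/2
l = 0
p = 25/14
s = 10/7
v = 7/4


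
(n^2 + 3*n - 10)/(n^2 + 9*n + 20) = (n - 2)/(n + 4)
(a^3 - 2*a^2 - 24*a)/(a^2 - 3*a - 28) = a*(a - 6)/(a - 7)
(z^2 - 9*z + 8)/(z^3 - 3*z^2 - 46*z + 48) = 1/(z + 6)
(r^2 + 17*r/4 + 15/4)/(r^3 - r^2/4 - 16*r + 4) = (4*r^2 + 17*r + 15)/(4*r^3 - r^2 - 64*r + 16)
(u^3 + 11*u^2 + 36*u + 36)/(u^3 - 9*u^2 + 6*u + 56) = (u^2 + 9*u + 18)/(u^2 - 11*u + 28)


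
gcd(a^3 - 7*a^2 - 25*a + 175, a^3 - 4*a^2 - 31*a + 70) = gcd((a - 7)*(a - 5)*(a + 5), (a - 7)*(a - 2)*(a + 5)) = a^2 - 2*a - 35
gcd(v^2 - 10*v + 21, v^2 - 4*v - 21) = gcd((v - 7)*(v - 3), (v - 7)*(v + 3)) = v - 7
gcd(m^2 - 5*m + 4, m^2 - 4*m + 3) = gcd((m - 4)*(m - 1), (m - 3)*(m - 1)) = m - 1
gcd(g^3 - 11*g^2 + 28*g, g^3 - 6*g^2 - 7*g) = g^2 - 7*g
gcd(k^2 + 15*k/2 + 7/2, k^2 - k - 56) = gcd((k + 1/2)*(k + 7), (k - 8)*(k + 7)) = k + 7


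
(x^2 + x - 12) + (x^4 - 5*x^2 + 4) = x^4 - 4*x^2 + x - 8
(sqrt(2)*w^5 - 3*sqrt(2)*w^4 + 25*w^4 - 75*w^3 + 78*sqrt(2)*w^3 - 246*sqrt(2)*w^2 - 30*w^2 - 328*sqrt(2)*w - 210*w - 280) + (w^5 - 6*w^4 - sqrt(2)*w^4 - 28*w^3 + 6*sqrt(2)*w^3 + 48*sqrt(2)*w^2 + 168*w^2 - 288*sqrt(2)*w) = w^5 + sqrt(2)*w^5 - 4*sqrt(2)*w^4 + 19*w^4 - 103*w^3 + 84*sqrt(2)*w^3 - 198*sqrt(2)*w^2 + 138*w^2 - 616*sqrt(2)*w - 210*w - 280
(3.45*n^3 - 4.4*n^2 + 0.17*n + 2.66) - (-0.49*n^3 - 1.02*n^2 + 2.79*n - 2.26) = 3.94*n^3 - 3.38*n^2 - 2.62*n + 4.92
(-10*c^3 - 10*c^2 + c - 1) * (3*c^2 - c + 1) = -30*c^5 - 20*c^4 + 3*c^3 - 14*c^2 + 2*c - 1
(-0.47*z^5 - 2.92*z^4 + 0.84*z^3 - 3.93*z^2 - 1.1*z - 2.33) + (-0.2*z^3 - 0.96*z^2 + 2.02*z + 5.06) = -0.47*z^5 - 2.92*z^4 + 0.64*z^3 - 4.89*z^2 + 0.92*z + 2.73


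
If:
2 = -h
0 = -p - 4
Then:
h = -2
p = -4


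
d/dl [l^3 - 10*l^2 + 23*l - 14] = 3*l^2 - 20*l + 23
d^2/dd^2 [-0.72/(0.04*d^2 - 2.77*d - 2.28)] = (-0.002304*d^2 + 0.159552*d + 0.72*(0.08*d - 2.77)*(0.16*d - 5.54) + 0.131328)/(-0.04*d^2 + 2.77*d + 2.28)^3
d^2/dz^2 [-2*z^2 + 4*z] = -4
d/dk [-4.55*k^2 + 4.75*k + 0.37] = 4.75 - 9.1*k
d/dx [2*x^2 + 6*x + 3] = 4*x + 6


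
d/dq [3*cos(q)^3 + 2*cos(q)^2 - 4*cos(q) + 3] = (-9*cos(q)^2 - 4*cos(q) + 4)*sin(q)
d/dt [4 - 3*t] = -3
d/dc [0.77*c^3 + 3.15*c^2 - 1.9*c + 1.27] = 2.31*c^2 + 6.3*c - 1.9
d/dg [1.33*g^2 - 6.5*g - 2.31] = 2.66*g - 6.5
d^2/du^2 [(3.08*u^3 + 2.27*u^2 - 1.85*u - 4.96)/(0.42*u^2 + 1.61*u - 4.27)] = (8.88178419700125e-16*u^5 + 23.292052*u^3 - 107.868012*u^2 + 296.91354*u + 13.836816)/(0.074088*u^6 + 0.852012*u^5 + 1.006362*u^4 - 13.150963*u^3 - 10.231347*u^2 + 88.064907*u - 77.854483)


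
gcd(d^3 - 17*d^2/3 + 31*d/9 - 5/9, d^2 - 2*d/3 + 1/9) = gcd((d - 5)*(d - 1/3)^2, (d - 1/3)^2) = d^2 - 2*d/3 + 1/9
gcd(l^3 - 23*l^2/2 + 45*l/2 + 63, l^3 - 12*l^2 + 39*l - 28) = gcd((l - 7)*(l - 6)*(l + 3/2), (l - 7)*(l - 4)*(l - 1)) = l - 7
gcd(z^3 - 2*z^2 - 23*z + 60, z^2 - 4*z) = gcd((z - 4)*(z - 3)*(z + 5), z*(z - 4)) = z - 4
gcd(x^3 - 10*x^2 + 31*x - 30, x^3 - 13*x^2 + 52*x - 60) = x^2 - 7*x + 10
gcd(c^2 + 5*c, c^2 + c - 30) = 1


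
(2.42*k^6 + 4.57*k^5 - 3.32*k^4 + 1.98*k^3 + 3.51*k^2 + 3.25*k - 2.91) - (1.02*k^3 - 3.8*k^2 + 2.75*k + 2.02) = 2.42*k^6 + 4.57*k^5 - 3.32*k^4 + 0.96*k^3 + 7.31*k^2 + 0.5*k - 4.93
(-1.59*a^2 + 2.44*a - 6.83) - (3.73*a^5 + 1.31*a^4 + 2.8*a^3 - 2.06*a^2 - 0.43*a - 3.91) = -3.73*a^5 - 1.31*a^4 - 2.8*a^3 + 0.47*a^2 + 2.87*a - 2.92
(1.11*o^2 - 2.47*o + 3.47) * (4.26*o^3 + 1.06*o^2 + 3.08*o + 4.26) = 4.7286*o^5 - 9.3456*o^4 + 15.5828*o^3 + 0.7992*o^2 + 0.165400000000002*o + 14.7822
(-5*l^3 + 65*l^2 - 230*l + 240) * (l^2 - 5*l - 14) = -5*l^5 + 90*l^4 - 485*l^3 + 480*l^2 + 2020*l - 3360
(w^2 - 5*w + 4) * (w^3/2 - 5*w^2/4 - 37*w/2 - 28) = w^5/2 - 15*w^4/4 - 41*w^3/4 + 119*w^2/2 + 66*w - 112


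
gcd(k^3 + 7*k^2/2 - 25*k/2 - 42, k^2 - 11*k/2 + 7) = k - 7/2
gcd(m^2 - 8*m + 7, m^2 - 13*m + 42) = m - 7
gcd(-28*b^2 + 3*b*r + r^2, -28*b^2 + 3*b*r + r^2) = -28*b^2 + 3*b*r + r^2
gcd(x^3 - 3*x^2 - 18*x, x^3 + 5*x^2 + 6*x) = x^2 + 3*x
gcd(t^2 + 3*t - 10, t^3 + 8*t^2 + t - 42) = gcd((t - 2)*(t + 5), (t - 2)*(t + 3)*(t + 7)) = t - 2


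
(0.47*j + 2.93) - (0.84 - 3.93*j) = 4.4*j + 2.09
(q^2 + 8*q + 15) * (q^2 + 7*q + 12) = q^4 + 15*q^3 + 83*q^2 + 201*q + 180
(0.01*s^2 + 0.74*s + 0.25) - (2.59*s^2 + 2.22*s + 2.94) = -2.58*s^2 - 1.48*s - 2.69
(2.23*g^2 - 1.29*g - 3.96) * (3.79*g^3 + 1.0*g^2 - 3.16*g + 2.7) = 8.4517*g^5 - 2.6591*g^4 - 23.3452*g^3 + 6.1374*g^2 + 9.0306*g - 10.692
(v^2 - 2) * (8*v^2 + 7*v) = 8*v^4 + 7*v^3 - 16*v^2 - 14*v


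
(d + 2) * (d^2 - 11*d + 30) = d^3 - 9*d^2 + 8*d + 60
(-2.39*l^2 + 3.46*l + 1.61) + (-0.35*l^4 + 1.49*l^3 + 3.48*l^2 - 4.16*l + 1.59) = -0.35*l^4 + 1.49*l^3 + 1.09*l^2 - 0.7*l + 3.2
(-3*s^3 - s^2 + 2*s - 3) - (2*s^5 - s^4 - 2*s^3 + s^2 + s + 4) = -2*s^5 + s^4 - s^3 - 2*s^2 + s - 7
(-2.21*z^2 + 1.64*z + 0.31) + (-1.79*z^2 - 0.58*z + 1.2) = -4.0*z^2 + 1.06*z + 1.51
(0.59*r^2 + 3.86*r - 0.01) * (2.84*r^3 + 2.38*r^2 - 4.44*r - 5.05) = 1.6756*r^5 + 12.3666*r^4 + 6.5388*r^3 - 20.1417*r^2 - 19.4486*r + 0.0505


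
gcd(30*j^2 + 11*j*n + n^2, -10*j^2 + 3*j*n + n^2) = 5*j + n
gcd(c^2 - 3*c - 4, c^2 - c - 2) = c + 1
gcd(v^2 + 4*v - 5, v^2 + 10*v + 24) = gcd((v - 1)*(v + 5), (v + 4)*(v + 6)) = 1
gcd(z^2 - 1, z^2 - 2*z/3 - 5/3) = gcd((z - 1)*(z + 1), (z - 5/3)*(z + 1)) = z + 1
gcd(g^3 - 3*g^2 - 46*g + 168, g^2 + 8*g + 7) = g + 7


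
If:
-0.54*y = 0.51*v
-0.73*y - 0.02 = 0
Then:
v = 0.03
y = -0.03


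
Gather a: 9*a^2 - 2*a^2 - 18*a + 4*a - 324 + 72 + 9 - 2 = 7*a^2 - 14*a - 245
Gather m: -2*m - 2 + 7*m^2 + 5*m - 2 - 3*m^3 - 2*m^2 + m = -3*m^3 + 5*m^2 + 4*m - 4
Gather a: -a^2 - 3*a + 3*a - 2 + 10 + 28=36 - a^2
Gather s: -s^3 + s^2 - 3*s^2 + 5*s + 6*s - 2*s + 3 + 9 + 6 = -s^3 - 2*s^2 + 9*s + 18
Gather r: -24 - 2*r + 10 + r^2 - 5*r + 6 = r^2 - 7*r - 8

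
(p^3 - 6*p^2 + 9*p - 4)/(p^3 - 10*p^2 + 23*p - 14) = (p^2 - 5*p + 4)/(p^2 - 9*p + 14)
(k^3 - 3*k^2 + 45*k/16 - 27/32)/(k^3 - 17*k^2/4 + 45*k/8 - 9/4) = (k - 3/4)/(k - 2)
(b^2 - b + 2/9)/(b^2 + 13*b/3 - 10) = (9*b^2 - 9*b + 2)/(3*(3*b^2 + 13*b - 30))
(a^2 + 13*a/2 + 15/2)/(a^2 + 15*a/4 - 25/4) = 2*(2*a + 3)/(4*a - 5)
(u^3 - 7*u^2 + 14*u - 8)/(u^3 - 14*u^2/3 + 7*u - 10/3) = 3*(u - 4)/(3*u - 5)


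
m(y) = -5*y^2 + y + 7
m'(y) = 1 - 10*y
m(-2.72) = -32.71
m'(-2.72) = 28.20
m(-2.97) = -40.07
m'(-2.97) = 30.70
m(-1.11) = -0.27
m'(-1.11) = 12.10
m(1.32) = -0.39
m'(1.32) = -12.20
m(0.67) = 5.43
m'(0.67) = -5.70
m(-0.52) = 5.13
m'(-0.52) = 6.20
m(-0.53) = 5.07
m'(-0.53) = 6.30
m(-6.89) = -237.25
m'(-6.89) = 69.90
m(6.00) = -167.00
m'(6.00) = -59.00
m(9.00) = -389.00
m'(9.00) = -89.00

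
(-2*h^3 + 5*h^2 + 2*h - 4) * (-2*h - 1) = 4*h^4 - 8*h^3 - 9*h^2 + 6*h + 4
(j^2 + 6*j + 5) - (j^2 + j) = 5*j + 5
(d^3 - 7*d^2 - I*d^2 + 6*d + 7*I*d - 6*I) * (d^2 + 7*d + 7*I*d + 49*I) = d^5 + 6*I*d^4 - 36*d^3 + 42*d^2 - 258*I*d^2 - 301*d + 252*I*d + 294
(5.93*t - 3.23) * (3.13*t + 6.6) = 18.5609*t^2 + 29.0281*t - 21.318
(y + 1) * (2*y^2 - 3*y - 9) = 2*y^3 - y^2 - 12*y - 9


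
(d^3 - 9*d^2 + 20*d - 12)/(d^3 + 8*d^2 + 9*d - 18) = (d^2 - 8*d + 12)/(d^2 + 9*d + 18)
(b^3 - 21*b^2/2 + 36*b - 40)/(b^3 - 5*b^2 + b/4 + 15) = 2*(b - 4)/(2*b + 3)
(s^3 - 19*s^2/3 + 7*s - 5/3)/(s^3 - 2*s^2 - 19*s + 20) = (s - 1/3)/(s + 4)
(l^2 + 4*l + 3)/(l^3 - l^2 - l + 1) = (l + 3)/(l^2 - 2*l + 1)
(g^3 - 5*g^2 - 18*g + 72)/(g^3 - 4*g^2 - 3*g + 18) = (g^2 - 2*g - 24)/(g^2 - g - 6)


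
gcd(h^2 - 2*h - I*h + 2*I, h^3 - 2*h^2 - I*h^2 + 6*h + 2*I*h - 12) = h - 2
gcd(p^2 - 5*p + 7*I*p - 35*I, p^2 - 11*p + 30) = p - 5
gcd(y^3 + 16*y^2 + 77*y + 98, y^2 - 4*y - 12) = y + 2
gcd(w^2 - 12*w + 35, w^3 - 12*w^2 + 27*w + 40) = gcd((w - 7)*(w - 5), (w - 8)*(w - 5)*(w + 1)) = w - 5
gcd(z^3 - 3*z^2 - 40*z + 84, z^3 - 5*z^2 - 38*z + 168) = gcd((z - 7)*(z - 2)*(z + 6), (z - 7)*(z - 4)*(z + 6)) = z^2 - z - 42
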